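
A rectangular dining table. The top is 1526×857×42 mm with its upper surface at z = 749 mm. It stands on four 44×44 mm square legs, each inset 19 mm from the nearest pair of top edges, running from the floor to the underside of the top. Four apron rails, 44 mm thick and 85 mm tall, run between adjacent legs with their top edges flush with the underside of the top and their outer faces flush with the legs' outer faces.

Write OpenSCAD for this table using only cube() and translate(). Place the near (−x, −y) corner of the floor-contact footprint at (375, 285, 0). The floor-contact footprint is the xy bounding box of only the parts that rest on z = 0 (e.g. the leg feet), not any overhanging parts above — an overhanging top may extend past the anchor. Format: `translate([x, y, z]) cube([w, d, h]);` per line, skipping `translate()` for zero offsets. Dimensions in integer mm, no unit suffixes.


translate([356, 266, 707]) cube([1526, 857, 42]);
translate([375, 285, 0]) cube([44, 44, 707]);
translate([1819, 285, 0]) cube([44, 44, 707]);
translate([375, 1060, 0]) cube([44, 44, 707]);
translate([1819, 1060, 0]) cube([44, 44, 707]);
translate([419, 285, 622]) cube([1400, 44, 85]);
translate([419, 1060, 622]) cube([1400, 44, 85]);
translate([375, 329, 622]) cube([44, 731, 85]);
translate([1819, 329, 622]) cube([44, 731, 85]);


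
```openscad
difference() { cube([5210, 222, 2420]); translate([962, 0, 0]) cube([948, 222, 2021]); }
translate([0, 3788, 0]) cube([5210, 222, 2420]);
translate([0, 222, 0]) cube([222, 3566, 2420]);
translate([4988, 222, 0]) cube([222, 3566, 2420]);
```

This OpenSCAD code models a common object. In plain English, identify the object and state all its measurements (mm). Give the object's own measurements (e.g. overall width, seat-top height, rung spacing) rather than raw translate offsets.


A single room: four walls, each 2420 mm tall and 222 mm thick, enclosing an outside footprint 5210×4010 mm (x × y), no floor or roof. The front and back walls (−y and +y sides) run the full x-width; the side walls fit between their inner faces. A door opening 948 mm wide and 2021 mm tall is cut through the front wall from the floor up, its −x edge 962 mm from the wall's −x end.


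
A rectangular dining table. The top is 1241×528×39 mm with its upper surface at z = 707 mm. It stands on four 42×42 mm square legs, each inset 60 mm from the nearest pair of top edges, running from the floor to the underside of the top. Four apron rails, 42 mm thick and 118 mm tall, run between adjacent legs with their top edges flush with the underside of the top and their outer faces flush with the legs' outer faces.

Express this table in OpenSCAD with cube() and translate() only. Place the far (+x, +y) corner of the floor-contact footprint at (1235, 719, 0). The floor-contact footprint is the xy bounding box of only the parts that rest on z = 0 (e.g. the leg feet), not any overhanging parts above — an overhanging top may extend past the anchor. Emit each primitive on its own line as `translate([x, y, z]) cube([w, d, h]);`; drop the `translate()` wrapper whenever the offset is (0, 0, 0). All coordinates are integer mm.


translate([54, 251, 668]) cube([1241, 528, 39]);
translate([114, 311, 0]) cube([42, 42, 668]);
translate([1193, 311, 0]) cube([42, 42, 668]);
translate([114, 677, 0]) cube([42, 42, 668]);
translate([1193, 677, 0]) cube([42, 42, 668]);
translate([156, 311, 550]) cube([1037, 42, 118]);
translate([156, 677, 550]) cube([1037, 42, 118]);
translate([114, 353, 550]) cube([42, 324, 118]);
translate([1193, 353, 550]) cube([42, 324, 118]);


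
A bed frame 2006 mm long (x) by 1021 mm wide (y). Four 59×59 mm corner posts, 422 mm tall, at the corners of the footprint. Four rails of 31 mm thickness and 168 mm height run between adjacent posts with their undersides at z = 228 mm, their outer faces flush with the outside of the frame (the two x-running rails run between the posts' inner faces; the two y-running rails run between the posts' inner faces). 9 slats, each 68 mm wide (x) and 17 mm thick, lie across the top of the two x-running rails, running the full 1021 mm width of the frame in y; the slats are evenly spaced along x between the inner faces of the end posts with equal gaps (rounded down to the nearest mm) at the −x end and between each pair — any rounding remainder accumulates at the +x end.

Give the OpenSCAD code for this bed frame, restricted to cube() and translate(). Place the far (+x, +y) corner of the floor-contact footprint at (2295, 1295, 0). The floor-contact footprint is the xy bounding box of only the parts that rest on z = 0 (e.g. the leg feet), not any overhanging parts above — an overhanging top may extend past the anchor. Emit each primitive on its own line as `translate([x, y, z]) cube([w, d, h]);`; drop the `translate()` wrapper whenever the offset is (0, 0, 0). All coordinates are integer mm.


translate([289, 274, 0]) cube([59, 59, 422]);
translate([289, 1236, 0]) cube([59, 59, 422]);
translate([2236, 274, 0]) cube([59, 59, 422]);
translate([2236, 1236, 0]) cube([59, 59, 422]);
translate([348, 274, 228]) cube([1888, 31, 168]);
translate([348, 1264, 228]) cube([1888, 31, 168]);
translate([289, 333, 228]) cube([31, 903, 168]);
translate([2264, 333, 228]) cube([31, 903, 168]);
translate([475, 274, 396]) cube([68, 1021, 17]);
translate([670, 274, 396]) cube([68, 1021, 17]);
translate([865, 274, 396]) cube([68, 1021, 17]);
translate([1060, 274, 396]) cube([68, 1021, 17]);
translate([1255, 274, 396]) cube([68, 1021, 17]);
translate([1450, 274, 396]) cube([68, 1021, 17]);
translate([1645, 274, 396]) cube([68, 1021, 17]);
translate([1840, 274, 396]) cube([68, 1021, 17]);
translate([2035, 274, 396]) cube([68, 1021, 17]);


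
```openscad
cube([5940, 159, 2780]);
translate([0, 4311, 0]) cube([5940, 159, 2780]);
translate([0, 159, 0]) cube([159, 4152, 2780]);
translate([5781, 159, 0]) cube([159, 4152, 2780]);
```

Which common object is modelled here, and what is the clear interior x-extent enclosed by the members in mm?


A house (or room) frame. The interior width is 5622 mm.

Four 2780 mm walls enclosing a rectangle with no floor or roof — a room or house frame. Outside width is 5940 mm and wall thickness is 159 mm, so the interior width is 5940 − 2 × 159 = 5622 mm.


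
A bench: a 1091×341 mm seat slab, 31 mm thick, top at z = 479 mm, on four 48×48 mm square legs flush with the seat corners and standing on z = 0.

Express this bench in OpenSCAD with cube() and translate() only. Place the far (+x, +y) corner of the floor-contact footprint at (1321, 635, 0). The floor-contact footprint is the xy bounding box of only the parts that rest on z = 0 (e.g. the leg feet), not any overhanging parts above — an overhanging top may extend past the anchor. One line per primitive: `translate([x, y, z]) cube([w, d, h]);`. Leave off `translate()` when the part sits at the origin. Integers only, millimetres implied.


translate([230, 294, 448]) cube([1091, 341, 31]);
translate([230, 294, 0]) cube([48, 48, 448]);
translate([230, 587, 0]) cube([48, 48, 448]);
translate([1273, 294, 0]) cube([48, 48, 448]);
translate([1273, 587, 0]) cube([48, 48, 448]);


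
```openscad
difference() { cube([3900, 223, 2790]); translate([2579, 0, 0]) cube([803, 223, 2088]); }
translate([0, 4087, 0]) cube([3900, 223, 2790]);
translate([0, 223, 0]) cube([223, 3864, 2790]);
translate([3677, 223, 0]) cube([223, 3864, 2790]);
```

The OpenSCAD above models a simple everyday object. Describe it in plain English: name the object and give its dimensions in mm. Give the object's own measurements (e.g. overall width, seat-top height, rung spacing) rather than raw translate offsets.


A single room: four walls, each 2790 mm tall and 223 mm thick, enclosing an outside footprint 3900×4310 mm (x × y), no floor or roof. The front and back walls (−y and +y sides) run the full x-width; the side walls fit between their inner faces. A door opening 803 mm wide and 2088 mm tall is cut through the front wall from the floor up, its −x edge 2579 mm from the wall's −x end.


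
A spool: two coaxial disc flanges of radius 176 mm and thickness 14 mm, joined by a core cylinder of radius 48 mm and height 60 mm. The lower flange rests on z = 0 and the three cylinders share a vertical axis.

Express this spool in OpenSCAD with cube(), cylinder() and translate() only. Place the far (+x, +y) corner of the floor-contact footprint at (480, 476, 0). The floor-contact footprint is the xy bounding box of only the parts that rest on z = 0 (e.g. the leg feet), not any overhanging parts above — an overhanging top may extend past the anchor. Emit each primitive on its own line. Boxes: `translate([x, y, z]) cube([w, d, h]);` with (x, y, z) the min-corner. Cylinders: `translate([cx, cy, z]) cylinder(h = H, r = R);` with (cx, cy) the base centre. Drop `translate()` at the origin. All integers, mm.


translate([304, 300, 0]) cylinder(h = 14, r = 176);
translate([304, 300, 14]) cylinder(h = 60, r = 48);
translate([304, 300, 74]) cylinder(h = 14, r = 176);


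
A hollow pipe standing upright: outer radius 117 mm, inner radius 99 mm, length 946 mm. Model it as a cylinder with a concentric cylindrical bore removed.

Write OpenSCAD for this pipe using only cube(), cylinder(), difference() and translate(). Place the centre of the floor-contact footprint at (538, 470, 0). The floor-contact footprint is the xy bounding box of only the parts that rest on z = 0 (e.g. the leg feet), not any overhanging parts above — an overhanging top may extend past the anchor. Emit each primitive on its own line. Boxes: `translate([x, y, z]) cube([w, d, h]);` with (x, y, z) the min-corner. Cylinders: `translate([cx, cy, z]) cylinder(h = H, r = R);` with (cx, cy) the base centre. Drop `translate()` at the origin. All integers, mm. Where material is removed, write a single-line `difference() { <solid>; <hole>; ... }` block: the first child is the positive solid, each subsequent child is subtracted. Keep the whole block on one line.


difference() { translate([538, 470, 0]) cylinder(h = 946, r = 117); translate([538, 470, 0]) cylinder(h = 946, r = 99); }


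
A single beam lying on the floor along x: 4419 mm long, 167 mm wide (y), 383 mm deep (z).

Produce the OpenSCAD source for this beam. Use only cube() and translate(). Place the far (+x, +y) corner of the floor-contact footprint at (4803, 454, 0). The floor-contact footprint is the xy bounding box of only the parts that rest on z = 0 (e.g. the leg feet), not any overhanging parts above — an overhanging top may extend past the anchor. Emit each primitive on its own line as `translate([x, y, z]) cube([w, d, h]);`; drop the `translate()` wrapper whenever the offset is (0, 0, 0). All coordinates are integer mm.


translate([384, 287, 0]) cube([4419, 167, 383]);


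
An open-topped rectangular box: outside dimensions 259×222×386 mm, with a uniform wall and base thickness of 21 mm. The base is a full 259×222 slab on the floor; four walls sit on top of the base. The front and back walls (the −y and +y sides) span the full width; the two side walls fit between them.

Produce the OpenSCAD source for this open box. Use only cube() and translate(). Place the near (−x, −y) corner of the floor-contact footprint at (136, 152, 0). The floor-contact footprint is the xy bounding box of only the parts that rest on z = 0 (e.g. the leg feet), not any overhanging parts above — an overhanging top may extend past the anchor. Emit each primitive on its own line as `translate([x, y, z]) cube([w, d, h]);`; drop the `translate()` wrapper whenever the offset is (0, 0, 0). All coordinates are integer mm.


translate([136, 152, 0]) cube([259, 222, 21]);
translate([136, 152, 21]) cube([259, 21, 365]);
translate([136, 353, 21]) cube([259, 21, 365]);
translate([136, 173, 21]) cube([21, 180, 365]);
translate([374, 173, 21]) cube([21, 180, 365]);


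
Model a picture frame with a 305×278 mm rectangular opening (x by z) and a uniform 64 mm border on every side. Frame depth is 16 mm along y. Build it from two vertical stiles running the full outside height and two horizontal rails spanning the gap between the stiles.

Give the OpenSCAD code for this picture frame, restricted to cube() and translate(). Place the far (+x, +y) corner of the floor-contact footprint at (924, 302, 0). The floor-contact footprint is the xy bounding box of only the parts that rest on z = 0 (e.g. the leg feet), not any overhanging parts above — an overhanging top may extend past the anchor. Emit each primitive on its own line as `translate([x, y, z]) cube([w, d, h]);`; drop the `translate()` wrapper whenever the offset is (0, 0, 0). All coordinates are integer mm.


translate([491, 286, 0]) cube([64, 16, 406]);
translate([860, 286, 0]) cube([64, 16, 406]);
translate([555, 286, 0]) cube([305, 16, 64]);
translate([555, 286, 342]) cube([305, 16, 64]);


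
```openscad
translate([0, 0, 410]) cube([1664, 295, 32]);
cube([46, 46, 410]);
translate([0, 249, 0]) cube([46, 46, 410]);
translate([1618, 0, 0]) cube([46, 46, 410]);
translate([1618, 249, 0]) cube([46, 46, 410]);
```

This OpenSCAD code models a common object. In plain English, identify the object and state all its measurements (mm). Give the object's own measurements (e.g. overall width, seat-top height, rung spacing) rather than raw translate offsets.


A bench: a 1664×295 mm seat slab, 32 mm thick, top at z = 442 mm, on four 46×46 mm square legs flush with the seat corners and standing on z = 0.


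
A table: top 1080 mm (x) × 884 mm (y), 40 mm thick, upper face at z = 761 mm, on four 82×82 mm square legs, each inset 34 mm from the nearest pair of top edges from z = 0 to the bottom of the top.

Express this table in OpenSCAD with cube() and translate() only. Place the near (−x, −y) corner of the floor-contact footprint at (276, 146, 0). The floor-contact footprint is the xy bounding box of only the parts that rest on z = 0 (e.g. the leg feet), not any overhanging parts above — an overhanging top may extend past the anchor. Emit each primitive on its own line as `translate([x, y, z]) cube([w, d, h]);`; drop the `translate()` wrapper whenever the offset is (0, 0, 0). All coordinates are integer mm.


translate([242, 112, 721]) cube([1080, 884, 40]);
translate([276, 146, 0]) cube([82, 82, 721]);
translate([1206, 146, 0]) cube([82, 82, 721]);
translate([276, 880, 0]) cube([82, 82, 721]);
translate([1206, 880, 0]) cube([82, 82, 721]);


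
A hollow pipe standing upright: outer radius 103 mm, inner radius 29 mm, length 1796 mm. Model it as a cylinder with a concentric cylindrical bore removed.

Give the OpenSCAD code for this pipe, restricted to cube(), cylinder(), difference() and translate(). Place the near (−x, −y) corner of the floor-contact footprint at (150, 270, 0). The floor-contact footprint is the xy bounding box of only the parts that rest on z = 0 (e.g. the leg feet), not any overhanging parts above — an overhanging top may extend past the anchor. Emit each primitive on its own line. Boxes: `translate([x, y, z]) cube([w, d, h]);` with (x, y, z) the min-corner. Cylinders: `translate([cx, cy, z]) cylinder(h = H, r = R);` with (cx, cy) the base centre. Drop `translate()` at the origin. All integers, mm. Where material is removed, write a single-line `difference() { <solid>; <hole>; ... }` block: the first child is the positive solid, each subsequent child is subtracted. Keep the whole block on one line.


difference() { translate([253, 373, 0]) cylinder(h = 1796, r = 103); translate([253, 373, 0]) cylinder(h = 1796, r = 29); }


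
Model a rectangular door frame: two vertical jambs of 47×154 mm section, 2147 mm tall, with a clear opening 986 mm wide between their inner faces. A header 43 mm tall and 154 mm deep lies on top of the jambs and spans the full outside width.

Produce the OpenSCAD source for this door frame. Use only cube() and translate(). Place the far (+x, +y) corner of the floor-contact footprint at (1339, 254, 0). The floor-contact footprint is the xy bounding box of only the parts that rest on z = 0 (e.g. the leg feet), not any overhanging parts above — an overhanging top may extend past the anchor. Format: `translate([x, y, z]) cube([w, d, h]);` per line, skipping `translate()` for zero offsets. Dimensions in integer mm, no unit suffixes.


translate([259, 100, 0]) cube([47, 154, 2147]);
translate([1292, 100, 0]) cube([47, 154, 2147]);
translate([259, 100, 2147]) cube([1080, 154, 43]);


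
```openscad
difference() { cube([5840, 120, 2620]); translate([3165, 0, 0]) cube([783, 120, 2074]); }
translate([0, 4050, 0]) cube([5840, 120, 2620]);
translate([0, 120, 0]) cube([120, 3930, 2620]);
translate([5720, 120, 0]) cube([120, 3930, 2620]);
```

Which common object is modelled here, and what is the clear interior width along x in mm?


A single room. The interior width is 5600 mm.

Four walls enclosing a rectangle with a door in the front wall — a room. Outside width 5840 minus two 120 mm walls gives 5600 mm.


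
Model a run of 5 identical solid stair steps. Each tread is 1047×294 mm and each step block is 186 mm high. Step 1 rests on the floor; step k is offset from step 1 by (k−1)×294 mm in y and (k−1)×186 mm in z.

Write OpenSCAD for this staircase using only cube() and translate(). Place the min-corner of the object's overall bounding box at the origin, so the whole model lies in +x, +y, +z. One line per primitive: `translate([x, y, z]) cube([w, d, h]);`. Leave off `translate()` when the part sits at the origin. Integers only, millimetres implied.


cube([1047, 294, 186]);
translate([0, 294, 186]) cube([1047, 294, 186]);
translate([0, 588, 372]) cube([1047, 294, 186]);
translate([0, 882, 558]) cube([1047, 294, 186]);
translate([0, 1176, 744]) cube([1047, 294, 186]);


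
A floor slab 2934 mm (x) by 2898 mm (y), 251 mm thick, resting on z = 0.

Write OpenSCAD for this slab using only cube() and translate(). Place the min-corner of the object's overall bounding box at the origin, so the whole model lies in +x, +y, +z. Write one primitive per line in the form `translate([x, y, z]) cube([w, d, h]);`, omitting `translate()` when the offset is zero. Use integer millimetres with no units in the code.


cube([2934, 2898, 251]);


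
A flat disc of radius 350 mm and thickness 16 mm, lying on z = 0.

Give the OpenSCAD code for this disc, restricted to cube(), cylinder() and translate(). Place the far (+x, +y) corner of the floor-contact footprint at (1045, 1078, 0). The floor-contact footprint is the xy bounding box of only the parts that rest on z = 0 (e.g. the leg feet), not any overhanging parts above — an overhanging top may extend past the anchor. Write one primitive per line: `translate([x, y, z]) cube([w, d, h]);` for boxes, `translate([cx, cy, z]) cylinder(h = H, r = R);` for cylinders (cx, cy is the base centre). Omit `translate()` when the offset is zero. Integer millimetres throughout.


translate([695, 728, 0]) cylinder(h = 16, r = 350);


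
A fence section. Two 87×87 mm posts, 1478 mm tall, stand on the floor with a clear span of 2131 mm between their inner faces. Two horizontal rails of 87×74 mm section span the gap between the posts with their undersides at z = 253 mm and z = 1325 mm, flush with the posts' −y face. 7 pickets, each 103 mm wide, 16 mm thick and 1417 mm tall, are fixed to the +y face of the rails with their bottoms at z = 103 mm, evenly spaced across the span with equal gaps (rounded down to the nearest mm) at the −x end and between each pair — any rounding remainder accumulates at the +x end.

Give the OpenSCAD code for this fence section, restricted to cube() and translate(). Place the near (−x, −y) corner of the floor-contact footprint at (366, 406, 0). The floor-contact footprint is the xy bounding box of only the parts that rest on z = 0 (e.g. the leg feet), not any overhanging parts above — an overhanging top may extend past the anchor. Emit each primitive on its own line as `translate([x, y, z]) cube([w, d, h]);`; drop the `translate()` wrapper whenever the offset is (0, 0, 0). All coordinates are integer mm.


translate([366, 406, 0]) cube([87, 87, 1478]);
translate([2584, 406, 0]) cube([87, 87, 1478]);
translate([453, 406, 253]) cube([2131, 87, 74]);
translate([453, 406, 1325]) cube([2131, 87, 74]);
translate([629, 493, 103]) cube([103, 16, 1417]);
translate([908, 493, 103]) cube([103, 16, 1417]);
translate([1187, 493, 103]) cube([103, 16, 1417]);
translate([1466, 493, 103]) cube([103, 16, 1417]);
translate([1745, 493, 103]) cube([103, 16, 1417]);
translate([2024, 493, 103]) cube([103, 16, 1417]);
translate([2303, 493, 103]) cube([103, 16, 1417]);


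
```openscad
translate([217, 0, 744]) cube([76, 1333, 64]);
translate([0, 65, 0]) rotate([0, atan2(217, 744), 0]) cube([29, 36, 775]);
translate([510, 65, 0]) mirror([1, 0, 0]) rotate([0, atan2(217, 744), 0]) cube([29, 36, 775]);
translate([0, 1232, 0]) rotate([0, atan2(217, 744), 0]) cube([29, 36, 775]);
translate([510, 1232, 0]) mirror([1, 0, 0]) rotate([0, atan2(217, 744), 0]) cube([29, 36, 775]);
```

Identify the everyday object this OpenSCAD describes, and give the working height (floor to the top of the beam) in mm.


A sawhorse. The overall height is 808 mm.

A beam across two mirrored pairs of raked legs — a sawhorse. The beam's underside is at z = 744 (matching the legs' vertical rise in atan2(217, 744)) and the beam is 64 mm tall, so its top is at 744 + 64 = 808 mm. The raked legs top out at the beam's underside, so that is the highest point.


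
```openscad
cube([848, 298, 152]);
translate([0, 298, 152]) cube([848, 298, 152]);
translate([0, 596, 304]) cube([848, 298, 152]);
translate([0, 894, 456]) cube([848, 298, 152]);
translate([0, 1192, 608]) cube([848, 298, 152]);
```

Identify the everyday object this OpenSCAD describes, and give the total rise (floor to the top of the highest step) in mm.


A staircase. The total rise is 760 mm.

5 identical blocks, each offset up and back from the previous — a staircase. Each step is 152 mm tall and there are 5 of them, so the total rise is 5 × 152 = 760 mm.


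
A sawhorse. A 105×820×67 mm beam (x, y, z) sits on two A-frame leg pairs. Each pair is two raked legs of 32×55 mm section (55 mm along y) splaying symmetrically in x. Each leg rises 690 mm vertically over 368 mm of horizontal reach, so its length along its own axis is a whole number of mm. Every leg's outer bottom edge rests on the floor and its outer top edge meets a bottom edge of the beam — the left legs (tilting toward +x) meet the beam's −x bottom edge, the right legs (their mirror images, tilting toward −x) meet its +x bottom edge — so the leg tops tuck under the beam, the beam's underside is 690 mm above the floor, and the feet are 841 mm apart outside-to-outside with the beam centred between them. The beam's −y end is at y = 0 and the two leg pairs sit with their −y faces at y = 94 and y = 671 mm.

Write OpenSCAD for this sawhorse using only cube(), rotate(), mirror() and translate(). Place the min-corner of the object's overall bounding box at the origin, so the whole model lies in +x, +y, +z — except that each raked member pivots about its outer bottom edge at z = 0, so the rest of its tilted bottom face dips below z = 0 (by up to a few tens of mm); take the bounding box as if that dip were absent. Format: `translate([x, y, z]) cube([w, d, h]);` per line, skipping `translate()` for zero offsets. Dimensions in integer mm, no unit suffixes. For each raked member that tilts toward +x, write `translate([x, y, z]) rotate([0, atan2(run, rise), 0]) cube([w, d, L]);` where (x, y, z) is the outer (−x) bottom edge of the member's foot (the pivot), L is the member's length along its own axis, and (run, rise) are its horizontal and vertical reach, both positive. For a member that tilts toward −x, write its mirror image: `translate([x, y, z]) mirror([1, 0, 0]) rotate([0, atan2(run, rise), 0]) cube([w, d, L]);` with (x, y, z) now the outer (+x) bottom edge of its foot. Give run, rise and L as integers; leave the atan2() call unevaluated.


// leg length = √(368² + 690²) = 782
// right-leg outer foot x = 2·368 + 105 = 841
// beam min-corner = (368, 0, 690)
translate([368, 0, 690]) cube([105, 820, 67]);
translate([0, 94, 0]) rotate([0, atan2(368, 690), 0]) cube([32, 55, 782]);
translate([841, 94, 0]) mirror([1, 0, 0]) rotate([0, atan2(368, 690), 0]) cube([32, 55, 782]);
translate([0, 671, 0]) rotate([0, atan2(368, 690), 0]) cube([32, 55, 782]);
translate([841, 671, 0]) mirror([1, 0, 0]) rotate([0, atan2(368, 690), 0]) cube([32, 55, 782]);


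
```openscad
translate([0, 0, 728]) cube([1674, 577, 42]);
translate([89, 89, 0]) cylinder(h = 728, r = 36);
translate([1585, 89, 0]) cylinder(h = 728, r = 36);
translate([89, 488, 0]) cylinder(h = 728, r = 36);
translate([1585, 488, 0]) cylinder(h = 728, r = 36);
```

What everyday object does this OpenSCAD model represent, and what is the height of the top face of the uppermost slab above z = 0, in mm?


A table. The table height is 770 mm.

A 1674×577×42 slab sits at z = 728 on four Ø72 mm round legs — a table. The top surface is at 728 + 42 = 770 mm.


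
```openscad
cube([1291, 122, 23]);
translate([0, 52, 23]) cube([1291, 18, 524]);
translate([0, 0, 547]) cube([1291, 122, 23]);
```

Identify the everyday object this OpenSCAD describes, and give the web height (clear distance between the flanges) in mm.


An I-beam. The web height is 524 mm.

Two wide flanges with a thin centred web — an I-beam. Overall 570 mm minus two 23 mm flanges gives a web of 570 − 2·23 = 524 mm.


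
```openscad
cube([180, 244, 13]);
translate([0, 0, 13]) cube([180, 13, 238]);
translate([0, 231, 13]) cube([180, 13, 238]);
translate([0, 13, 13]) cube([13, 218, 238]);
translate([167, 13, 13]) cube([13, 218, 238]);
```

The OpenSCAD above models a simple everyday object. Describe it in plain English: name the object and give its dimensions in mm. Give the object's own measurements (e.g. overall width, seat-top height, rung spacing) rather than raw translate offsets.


An open-topped rectangular box: outside dimensions 180×244×251 mm, with a uniform wall and base thickness of 13 mm. The base is a full 180×244 slab on the floor; four walls sit on top of the base. The front and back walls (the −y and +y sides) span the full width; the two side walls fit between them.


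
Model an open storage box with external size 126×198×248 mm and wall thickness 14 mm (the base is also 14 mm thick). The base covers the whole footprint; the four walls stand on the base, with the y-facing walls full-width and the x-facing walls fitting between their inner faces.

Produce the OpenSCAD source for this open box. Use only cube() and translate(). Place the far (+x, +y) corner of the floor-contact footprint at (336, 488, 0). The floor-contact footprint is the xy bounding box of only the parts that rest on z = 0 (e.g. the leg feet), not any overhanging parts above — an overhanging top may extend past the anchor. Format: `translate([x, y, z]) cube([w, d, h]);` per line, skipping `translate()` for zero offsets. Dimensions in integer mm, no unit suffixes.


translate([210, 290, 0]) cube([126, 198, 14]);
translate([210, 290, 14]) cube([126, 14, 234]);
translate([210, 474, 14]) cube([126, 14, 234]);
translate([210, 304, 14]) cube([14, 170, 234]);
translate([322, 304, 14]) cube([14, 170, 234]);


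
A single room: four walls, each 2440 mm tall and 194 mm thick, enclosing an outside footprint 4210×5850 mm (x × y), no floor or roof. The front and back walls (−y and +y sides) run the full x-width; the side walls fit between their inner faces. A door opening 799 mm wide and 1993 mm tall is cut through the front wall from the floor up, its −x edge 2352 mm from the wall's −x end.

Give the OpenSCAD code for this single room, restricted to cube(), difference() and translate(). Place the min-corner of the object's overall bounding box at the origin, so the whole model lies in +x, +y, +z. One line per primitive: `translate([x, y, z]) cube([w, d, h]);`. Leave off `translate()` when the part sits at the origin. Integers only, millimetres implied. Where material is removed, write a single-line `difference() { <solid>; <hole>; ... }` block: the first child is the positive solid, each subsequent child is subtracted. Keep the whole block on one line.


difference() { cube([4210, 194, 2440]); translate([2352, 0, 0]) cube([799, 194, 1993]); }
translate([0, 5656, 0]) cube([4210, 194, 2440]);
translate([0, 194, 0]) cube([194, 5462, 2440]);
translate([4016, 194, 0]) cube([194, 5462, 2440]);


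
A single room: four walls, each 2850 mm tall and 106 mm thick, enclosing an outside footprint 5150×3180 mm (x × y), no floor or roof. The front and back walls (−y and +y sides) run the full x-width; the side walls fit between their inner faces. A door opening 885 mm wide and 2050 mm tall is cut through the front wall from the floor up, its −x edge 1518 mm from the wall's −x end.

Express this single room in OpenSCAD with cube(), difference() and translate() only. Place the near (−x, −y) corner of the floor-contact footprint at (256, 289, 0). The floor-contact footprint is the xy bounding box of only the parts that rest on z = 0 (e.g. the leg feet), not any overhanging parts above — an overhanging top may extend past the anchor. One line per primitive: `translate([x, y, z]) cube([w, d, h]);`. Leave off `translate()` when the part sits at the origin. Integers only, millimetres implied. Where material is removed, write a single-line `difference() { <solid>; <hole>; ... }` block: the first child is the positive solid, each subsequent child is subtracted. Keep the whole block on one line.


difference() { translate([256, 289, 0]) cube([5150, 106, 2850]); translate([1774, 289, 0]) cube([885, 106, 2050]); }
translate([256, 3363, 0]) cube([5150, 106, 2850]);
translate([256, 395, 0]) cube([106, 2968, 2850]);
translate([5300, 395, 0]) cube([106, 2968, 2850]);


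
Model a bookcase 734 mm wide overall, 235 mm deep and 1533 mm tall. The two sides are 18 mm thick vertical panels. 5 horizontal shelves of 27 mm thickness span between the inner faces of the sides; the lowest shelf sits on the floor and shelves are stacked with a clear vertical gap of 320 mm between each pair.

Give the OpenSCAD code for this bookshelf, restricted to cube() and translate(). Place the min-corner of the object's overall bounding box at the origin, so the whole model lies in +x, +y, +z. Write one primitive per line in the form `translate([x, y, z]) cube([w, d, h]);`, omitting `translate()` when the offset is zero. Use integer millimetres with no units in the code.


cube([18, 235, 1533]);
translate([716, 0, 0]) cube([18, 235, 1533]);
translate([18, 0, 0]) cube([698, 235, 27]);
translate([18, 0, 347]) cube([698, 235, 27]);
translate([18, 0, 694]) cube([698, 235, 27]);
translate([18, 0, 1041]) cube([698, 235, 27]);
translate([18, 0, 1388]) cube([698, 235, 27]);


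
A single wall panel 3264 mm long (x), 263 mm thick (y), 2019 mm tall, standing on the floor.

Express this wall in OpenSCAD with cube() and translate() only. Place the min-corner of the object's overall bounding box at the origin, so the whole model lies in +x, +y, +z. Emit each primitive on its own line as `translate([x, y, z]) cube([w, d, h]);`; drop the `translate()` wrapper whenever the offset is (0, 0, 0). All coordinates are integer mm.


cube([3264, 263, 2019]);


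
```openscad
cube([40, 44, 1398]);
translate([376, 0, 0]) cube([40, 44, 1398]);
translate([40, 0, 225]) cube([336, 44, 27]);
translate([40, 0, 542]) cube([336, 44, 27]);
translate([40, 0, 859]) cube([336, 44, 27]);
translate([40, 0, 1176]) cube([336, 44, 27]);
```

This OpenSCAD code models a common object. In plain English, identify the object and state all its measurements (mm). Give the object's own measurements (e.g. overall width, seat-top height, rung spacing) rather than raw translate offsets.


A straight ladder. Two 40×44 mm vertical rails, 1398 mm tall, stand 416 mm apart (outside-to-outside) with their front faces coplanar on the −y side. 4 rungs, each 44 mm deep and 27 mm tall, span between the inner faces of the rails, front faces flush with the rails. The lowest rung's underside is at z = 225 mm and rungs are spaced 317 mm apart (underside to underside).


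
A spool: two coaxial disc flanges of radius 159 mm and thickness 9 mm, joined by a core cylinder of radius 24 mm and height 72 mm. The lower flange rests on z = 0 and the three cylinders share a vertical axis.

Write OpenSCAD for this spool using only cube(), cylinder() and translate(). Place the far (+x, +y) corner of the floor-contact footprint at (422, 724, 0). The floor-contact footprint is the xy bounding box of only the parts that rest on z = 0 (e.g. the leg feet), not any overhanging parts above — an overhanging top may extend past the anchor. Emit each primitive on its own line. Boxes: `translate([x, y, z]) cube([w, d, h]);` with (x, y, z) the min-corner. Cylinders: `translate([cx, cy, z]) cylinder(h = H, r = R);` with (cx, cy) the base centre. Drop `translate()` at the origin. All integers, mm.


translate([263, 565, 0]) cylinder(h = 9, r = 159);
translate([263, 565, 9]) cylinder(h = 72, r = 24);
translate([263, 565, 81]) cylinder(h = 9, r = 159);


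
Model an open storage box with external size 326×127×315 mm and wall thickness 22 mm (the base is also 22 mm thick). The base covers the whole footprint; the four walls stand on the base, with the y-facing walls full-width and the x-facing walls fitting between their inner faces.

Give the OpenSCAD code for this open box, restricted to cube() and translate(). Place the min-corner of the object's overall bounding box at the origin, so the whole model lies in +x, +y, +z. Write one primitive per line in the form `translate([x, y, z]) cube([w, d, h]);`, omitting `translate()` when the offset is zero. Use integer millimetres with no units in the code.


cube([326, 127, 22]);
translate([0, 0, 22]) cube([326, 22, 293]);
translate([0, 105, 22]) cube([326, 22, 293]);
translate([0, 22, 22]) cube([22, 83, 293]);
translate([304, 22, 22]) cube([22, 83, 293]);


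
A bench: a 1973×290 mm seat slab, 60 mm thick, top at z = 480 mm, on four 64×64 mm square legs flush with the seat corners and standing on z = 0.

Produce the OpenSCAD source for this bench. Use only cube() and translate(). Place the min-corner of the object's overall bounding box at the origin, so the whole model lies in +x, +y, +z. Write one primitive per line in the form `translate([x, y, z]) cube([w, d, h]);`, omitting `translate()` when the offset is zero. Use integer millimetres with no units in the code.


translate([0, 0, 420]) cube([1973, 290, 60]);
cube([64, 64, 420]);
translate([0, 226, 0]) cube([64, 64, 420]);
translate([1909, 0, 0]) cube([64, 64, 420]);
translate([1909, 226, 0]) cube([64, 64, 420]);


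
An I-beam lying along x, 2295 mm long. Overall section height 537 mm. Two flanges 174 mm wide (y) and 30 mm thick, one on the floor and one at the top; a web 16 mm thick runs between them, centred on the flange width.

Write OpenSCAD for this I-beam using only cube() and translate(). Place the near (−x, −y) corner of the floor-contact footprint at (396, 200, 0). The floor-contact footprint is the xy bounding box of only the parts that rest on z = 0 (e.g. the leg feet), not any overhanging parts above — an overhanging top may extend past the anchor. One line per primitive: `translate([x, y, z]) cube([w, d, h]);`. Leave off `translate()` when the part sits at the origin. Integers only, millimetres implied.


translate([396, 200, 0]) cube([2295, 174, 30]);
translate([396, 279, 30]) cube([2295, 16, 477]);
translate([396, 200, 507]) cube([2295, 174, 30]);


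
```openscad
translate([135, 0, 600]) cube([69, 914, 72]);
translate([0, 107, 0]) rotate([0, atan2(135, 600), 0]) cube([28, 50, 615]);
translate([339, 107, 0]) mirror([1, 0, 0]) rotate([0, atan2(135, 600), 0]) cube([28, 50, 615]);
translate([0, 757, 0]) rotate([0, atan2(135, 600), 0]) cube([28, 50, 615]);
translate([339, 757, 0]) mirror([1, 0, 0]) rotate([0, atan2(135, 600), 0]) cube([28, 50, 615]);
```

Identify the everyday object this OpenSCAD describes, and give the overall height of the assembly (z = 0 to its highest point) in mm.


A sawhorse. The overall height is 672 mm.

A beam across two mirrored pairs of raked legs — a sawhorse. The beam's underside is at z = 600 (matching the legs' vertical rise in atan2(135, 600)) and the beam is 72 mm tall, so its top is at 600 + 72 = 672 mm. The raked legs top out at the beam's underside, so that is the highest point.


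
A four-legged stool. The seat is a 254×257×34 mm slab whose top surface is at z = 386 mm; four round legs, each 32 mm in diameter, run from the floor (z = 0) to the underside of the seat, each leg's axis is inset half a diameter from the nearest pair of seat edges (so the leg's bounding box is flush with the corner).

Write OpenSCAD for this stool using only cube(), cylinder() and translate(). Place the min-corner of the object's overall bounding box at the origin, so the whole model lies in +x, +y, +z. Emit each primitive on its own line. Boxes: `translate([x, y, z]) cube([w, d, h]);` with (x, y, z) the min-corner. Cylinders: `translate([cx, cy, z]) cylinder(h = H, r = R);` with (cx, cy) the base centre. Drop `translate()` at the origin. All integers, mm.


translate([0, 0, 352]) cube([254, 257, 34]);
translate([16, 16, 0]) cylinder(h = 352, r = 16);
translate([238, 16, 0]) cylinder(h = 352, r = 16);
translate([16, 241, 0]) cylinder(h = 352, r = 16);
translate([238, 241, 0]) cylinder(h = 352, r = 16);


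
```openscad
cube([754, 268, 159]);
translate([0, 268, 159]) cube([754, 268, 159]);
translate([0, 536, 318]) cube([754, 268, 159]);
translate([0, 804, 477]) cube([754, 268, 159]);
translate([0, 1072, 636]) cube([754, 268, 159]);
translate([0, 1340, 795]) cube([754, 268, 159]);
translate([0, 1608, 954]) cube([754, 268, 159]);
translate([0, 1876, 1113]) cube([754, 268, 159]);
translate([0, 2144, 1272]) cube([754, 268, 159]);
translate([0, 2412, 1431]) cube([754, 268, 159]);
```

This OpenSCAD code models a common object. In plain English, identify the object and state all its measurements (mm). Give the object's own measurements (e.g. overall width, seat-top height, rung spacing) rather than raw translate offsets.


A straight staircase of 10 solid steps. Each step is 754 mm wide (x), 268 mm deep (y, the going) and 159 mm tall (the rise). The first step rests on the floor; each subsequent step sits one going further in +y and one rise higher in +z, directly behind and above the previous step with no overlap.


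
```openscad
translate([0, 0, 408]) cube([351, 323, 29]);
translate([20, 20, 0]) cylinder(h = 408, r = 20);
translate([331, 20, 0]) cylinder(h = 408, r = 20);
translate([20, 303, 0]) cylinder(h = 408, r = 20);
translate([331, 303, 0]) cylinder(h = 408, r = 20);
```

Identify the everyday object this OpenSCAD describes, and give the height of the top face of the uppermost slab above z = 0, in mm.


A stool. The seat height is 437 mm.

A 351×323×29 slab at z = 408 on four corner cylinders — a stool. The seat top is 408 + 29 = 437 mm.


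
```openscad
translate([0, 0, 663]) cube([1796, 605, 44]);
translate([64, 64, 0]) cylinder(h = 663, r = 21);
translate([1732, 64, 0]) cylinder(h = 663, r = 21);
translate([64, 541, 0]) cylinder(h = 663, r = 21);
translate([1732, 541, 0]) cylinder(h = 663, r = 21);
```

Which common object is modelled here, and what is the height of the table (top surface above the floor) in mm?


A table. The table height is 707 mm.

A 1796×605×44 slab sits at z = 663 on four Ø42 mm round legs — a table. The top surface is at 663 + 44 = 707 mm.


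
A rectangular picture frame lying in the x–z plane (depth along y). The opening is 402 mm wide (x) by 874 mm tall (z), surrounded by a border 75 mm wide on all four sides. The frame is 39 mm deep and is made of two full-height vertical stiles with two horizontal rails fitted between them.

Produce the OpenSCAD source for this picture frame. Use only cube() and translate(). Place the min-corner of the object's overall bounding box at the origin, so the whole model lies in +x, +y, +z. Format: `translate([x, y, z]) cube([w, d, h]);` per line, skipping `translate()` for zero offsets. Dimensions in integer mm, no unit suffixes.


cube([75, 39, 1024]);
translate([477, 0, 0]) cube([75, 39, 1024]);
translate([75, 0, 0]) cube([402, 39, 75]);
translate([75, 0, 949]) cube([402, 39, 75]);
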